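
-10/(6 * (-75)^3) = 1/253125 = 0.00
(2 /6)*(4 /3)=4 /9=0.44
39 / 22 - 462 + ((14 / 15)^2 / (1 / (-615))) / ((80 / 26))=-523331 / 825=-634.34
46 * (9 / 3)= 138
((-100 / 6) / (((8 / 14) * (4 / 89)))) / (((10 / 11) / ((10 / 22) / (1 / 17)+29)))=-314615 / 12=-26217.92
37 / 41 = 0.90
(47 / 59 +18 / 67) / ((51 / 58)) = 244238 / 201603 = 1.21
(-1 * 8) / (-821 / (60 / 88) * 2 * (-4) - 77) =-120 / 143341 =-0.00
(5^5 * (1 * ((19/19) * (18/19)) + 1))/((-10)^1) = -23125/38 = -608.55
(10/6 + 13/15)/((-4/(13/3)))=-247/90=-2.74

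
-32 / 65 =-0.49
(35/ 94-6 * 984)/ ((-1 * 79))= 554941/ 7426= 74.73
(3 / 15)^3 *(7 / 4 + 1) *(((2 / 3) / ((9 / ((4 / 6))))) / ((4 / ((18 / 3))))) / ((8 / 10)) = 11 / 5400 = 0.00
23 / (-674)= -23 / 674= -0.03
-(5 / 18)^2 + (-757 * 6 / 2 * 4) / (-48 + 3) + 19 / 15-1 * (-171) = 605971 / 1620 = 374.06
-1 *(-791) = 791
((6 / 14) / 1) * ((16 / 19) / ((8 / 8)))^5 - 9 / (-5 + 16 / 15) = 2525511507 / 1022628887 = 2.47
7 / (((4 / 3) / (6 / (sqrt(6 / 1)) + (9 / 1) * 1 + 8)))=21 * sqrt(6) / 4 + 357 / 4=102.11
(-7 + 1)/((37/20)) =-3.24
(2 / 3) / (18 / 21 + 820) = 7 / 8619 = 0.00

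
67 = 67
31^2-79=882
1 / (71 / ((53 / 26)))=0.03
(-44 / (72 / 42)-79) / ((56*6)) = -157 / 504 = -0.31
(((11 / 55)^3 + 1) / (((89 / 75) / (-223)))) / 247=-84294 / 109915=-0.77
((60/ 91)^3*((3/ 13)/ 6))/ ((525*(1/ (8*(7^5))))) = 80640/ 28561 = 2.82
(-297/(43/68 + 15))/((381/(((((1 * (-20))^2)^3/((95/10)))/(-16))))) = 53856000000/2565019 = 20996.34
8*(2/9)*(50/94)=400/423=0.95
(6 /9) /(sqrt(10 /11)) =sqrt(110) /15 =0.70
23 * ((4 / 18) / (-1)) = -46 / 9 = -5.11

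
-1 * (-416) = 416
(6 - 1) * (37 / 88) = 185 / 88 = 2.10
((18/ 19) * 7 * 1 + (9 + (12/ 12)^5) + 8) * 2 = 936/ 19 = 49.26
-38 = -38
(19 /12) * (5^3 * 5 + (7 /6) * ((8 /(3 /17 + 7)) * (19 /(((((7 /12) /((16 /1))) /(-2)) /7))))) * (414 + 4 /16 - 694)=3831877117 /976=3926103.60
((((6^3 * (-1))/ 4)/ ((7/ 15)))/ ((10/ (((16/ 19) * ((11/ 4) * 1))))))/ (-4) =6.70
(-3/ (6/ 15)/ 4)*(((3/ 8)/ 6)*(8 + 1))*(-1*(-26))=-27.42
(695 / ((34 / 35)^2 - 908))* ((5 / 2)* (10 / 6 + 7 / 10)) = -60447625 / 13333728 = -4.53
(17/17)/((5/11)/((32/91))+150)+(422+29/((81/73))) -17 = 1859799622/4313655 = 431.14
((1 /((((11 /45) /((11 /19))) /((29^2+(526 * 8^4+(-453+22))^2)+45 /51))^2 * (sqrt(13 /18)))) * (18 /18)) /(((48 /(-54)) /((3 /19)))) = -1020570724380006851385235832685225 * sqrt(26) /206154104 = -25242815629880347207011670.00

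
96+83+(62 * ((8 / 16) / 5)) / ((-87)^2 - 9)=6766231 / 37800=179.00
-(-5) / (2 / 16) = 40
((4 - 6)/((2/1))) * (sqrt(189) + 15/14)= -3 * sqrt(21) - 15/14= -14.82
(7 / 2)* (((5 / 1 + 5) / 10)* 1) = 7 / 2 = 3.50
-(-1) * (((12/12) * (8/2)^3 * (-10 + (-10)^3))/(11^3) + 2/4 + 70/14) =-114639/2662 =-43.06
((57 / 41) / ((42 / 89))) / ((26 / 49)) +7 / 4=3892 / 533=7.30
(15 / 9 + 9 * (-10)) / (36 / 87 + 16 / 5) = -38425 / 1572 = -24.44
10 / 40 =1 / 4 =0.25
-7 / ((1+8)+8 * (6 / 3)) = -7 / 25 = -0.28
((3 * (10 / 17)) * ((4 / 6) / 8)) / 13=5 / 442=0.01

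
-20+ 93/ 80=-1507/ 80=-18.84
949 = 949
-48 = -48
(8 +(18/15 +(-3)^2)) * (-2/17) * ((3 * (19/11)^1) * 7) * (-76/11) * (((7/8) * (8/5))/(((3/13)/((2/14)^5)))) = 488072/2519825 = 0.19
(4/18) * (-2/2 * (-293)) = 586/9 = 65.11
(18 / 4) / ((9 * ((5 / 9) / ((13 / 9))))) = 13 / 10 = 1.30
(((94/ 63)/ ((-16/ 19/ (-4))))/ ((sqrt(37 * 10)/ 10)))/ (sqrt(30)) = 893 * sqrt(111)/ 13986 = 0.67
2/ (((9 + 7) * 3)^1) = 1/ 24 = 0.04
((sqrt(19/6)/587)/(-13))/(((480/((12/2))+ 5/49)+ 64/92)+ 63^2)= -1127 * sqrt(114)/208972889892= -0.00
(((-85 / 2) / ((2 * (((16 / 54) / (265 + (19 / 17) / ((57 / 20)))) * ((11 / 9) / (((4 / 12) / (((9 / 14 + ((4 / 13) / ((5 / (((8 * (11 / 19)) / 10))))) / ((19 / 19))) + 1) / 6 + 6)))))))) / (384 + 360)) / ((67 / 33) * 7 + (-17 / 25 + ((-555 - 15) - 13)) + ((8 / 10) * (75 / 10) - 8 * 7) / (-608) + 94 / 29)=1087974303609375 / 554280191385185212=0.00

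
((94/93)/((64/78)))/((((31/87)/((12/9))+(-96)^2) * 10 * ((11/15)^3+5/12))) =0.00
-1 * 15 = -15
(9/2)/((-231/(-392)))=84/11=7.64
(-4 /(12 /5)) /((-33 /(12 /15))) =4 /99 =0.04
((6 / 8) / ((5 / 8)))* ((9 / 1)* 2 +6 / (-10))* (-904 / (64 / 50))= -29493 / 2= -14746.50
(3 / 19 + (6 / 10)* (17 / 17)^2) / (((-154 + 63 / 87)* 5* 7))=-2088 / 14779625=-0.00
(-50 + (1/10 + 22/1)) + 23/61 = -16789/610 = -27.52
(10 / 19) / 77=10 / 1463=0.01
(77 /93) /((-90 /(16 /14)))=-44 /4185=-0.01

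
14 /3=4.67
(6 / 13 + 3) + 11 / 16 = 863 / 208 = 4.15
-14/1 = -14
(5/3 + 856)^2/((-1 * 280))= -6620329/2520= -2627.11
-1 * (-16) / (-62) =-8 / 31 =-0.26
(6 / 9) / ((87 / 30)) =20 / 87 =0.23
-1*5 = -5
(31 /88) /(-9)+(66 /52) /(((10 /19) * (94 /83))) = 2528677 /1209780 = 2.09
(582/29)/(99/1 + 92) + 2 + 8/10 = 80456/27695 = 2.91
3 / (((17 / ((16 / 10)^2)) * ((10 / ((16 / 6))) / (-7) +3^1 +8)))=5376 / 124525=0.04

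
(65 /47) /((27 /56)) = 3640 /1269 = 2.87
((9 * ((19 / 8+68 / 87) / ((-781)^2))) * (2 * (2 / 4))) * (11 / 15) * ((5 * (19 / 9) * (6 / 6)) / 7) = 41743 / 810471816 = 0.00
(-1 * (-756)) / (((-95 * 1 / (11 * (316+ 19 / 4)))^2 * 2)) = 37644409341 / 72200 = 521390.71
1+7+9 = 17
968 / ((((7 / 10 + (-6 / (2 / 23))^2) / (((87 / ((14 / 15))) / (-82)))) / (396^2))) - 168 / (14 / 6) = -496224567288 / 13666079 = -36310.68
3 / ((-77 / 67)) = -2.61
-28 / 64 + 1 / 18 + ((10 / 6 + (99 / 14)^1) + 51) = 59831 / 1008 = 59.36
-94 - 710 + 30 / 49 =-39366 / 49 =-803.39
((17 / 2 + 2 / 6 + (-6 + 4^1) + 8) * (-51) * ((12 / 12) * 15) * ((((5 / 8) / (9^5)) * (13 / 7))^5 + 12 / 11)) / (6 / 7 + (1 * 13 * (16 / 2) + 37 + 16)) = -422254341643248604895805332022537107 / 5384552421525285402184769042448384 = -78.42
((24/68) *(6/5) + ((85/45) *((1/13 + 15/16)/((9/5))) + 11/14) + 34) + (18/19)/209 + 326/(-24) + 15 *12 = 8068785297611/39807527760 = 202.69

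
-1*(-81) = 81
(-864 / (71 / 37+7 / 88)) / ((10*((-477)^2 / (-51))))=885632 / 91390815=0.01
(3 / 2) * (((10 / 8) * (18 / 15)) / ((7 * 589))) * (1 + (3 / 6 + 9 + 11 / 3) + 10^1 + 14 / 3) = 519 / 32984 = 0.02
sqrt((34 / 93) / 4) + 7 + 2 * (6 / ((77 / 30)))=sqrt(3162) / 186 + 899 / 77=11.98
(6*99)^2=352836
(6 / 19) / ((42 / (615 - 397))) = 218 / 133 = 1.64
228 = 228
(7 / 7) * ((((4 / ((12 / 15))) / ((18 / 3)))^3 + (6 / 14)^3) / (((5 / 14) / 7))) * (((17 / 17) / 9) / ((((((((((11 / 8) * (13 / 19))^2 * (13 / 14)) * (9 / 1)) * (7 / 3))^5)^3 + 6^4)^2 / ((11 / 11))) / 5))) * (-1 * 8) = -8514056409644129037395632958554687614435594948985942244894817023107738566681280687920044028697631177774023041440088806207578972896225612305268736 / 1917806438475865261242243869088370806348937045253215059846371789473488757733016764456778737871601849100282563562649726281557177926679254933831197666893057484785509658398401410994229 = -0.00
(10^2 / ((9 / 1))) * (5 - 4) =11.11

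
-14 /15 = -0.93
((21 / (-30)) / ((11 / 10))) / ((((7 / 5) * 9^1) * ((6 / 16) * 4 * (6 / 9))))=-5 / 99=-0.05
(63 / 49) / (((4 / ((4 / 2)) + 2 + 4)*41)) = 9 / 2296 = 0.00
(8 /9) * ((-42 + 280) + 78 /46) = 44104 /207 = 213.06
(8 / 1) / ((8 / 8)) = 8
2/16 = 1/8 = 0.12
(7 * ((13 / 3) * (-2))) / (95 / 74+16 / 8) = -13468 / 729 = -18.47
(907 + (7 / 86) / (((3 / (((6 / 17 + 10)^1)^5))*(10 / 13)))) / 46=4672525997159 / 42127157190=110.91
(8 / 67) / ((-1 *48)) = -1 / 402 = -0.00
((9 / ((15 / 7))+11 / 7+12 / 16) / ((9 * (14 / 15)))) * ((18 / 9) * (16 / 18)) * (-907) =-1656182 / 1323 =-1251.84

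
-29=-29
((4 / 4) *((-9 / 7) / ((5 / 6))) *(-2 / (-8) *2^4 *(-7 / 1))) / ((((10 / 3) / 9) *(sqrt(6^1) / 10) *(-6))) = -162 *sqrt(6) / 5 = -79.36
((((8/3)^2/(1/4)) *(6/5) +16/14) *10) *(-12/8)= -529.14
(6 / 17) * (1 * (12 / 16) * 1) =9 / 34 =0.26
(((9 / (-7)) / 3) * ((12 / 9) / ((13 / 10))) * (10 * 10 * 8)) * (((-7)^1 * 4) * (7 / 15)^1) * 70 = 12544000 / 39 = 321641.03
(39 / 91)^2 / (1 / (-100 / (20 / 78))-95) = -3510 / 1815499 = -0.00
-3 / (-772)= 3 / 772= 0.00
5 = 5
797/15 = 53.13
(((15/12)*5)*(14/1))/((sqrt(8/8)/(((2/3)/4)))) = 175/12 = 14.58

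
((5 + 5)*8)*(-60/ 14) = -342.86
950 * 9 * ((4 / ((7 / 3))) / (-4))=-25650 / 7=-3664.29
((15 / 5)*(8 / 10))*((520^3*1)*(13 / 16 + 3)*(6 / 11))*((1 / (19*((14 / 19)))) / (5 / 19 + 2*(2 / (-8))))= -16296467200 / 77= -211642431.17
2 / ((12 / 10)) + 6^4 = 3893 / 3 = 1297.67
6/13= 0.46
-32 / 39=-0.82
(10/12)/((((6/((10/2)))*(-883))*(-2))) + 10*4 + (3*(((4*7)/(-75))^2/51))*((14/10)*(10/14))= 27025603801/675495000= 40.01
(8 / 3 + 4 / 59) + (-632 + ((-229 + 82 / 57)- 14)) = -976197 / 1121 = -870.83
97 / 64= 1.52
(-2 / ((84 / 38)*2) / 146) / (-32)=19 / 196224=0.00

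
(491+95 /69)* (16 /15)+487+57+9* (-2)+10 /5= 1090064 /1035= 1053.20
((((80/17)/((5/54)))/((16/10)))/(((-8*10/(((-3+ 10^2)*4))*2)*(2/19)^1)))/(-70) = 49761/4760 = 10.45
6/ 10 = 3/ 5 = 0.60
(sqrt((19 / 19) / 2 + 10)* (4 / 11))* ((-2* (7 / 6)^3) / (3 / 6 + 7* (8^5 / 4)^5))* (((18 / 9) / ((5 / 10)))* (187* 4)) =-0.00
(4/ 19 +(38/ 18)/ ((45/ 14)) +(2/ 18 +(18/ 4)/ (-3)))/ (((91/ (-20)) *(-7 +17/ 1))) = 8027/ 700245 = 0.01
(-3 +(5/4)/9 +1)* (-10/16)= 335/288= 1.16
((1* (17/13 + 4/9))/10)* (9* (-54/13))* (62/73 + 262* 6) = -127103526/12337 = -10302.63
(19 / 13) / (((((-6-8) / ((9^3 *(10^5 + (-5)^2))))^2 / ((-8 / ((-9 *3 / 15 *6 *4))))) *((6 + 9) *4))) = 1247213372911875 / 10192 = 122371798755.09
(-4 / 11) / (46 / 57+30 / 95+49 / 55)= -0.18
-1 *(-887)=887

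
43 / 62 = 0.69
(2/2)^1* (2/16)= 1/8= 0.12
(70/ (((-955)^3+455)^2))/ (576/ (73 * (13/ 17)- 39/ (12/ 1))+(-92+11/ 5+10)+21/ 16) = -10010/ 7325911533113270173077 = -0.00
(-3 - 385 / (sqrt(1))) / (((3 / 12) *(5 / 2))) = -3104 / 5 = -620.80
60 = 60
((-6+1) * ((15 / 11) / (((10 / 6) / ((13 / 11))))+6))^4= 315638750750625 / 214358881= 1472478.07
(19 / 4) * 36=171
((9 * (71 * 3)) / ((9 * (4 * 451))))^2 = 45369 / 3254416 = 0.01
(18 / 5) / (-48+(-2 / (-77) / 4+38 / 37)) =-11396 / 148675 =-0.08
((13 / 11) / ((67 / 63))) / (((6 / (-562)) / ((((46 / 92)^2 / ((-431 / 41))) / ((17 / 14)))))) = 22016631 / 10799998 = 2.04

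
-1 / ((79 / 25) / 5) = -125 / 79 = -1.58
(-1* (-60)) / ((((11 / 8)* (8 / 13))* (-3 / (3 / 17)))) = -780 / 187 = -4.17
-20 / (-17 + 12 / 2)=1.82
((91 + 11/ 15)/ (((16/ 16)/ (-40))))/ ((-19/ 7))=77056/ 57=1351.86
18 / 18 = 1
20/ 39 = 0.51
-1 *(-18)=18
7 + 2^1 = 9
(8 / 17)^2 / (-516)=-16 / 37281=-0.00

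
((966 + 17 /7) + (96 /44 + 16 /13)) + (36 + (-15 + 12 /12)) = 994835 /1001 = 993.84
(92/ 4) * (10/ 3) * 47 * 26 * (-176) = -49466560/ 3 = -16488853.33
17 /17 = 1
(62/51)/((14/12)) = 124/119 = 1.04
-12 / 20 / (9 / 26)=-26 / 15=-1.73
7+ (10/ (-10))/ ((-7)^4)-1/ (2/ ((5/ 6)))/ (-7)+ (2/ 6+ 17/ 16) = 324805/ 38416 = 8.45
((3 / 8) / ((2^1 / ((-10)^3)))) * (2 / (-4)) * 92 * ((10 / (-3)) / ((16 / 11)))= -158125 / 8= -19765.62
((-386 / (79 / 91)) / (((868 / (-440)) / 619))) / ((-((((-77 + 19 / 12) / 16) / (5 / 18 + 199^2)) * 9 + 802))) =-7793735695208320 / 44801675475613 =-173.96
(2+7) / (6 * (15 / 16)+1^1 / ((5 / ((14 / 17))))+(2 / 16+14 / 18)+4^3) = 27540 / 216319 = 0.13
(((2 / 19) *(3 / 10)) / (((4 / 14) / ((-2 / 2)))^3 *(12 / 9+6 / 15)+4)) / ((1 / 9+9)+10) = 27783 / 66575696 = 0.00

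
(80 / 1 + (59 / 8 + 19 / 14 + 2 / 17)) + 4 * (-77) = -208631 / 952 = -219.15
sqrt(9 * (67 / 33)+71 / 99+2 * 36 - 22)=sqrt(75130) / 33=8.31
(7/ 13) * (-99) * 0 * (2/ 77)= 0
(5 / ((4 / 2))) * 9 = 45 / 2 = 22.50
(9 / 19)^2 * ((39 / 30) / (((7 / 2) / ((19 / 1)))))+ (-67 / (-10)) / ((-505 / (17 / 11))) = 11547343 / 7388150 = 1.56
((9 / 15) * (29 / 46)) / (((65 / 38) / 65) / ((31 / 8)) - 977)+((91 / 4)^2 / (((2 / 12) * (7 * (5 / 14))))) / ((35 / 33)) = 1550081279829 / 1323532700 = 1171.17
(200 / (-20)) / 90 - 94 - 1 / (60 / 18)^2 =-94.20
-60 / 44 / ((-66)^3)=5 / 1054152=0.00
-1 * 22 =-22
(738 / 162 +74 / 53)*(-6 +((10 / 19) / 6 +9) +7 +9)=3088832 / 27189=113.61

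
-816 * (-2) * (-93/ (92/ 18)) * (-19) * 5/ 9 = 7209360/ 23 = 313450.43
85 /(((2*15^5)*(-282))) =-17 /85657500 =-0.00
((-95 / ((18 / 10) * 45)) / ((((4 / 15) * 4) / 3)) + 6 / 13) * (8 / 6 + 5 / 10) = -58421 / 11232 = -5.20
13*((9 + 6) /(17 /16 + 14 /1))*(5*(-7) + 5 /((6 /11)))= -80600 /241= -334.44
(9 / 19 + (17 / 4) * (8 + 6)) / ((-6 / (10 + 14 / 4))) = -20511 / 152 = -134.94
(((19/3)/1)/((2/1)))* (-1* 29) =-551/6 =-91.83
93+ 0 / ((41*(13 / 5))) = 93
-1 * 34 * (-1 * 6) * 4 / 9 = 272 / 3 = 90.67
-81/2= -40.50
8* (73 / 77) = 584 / 77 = 7.58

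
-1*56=-56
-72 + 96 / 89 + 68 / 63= -391604 / 5607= -69.84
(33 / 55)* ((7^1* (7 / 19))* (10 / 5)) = 294 / 95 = 3.09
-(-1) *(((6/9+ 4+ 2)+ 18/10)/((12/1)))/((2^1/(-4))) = -127/90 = -1.41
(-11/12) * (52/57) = -143/171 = -0.84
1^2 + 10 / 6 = 8 / 3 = 2.67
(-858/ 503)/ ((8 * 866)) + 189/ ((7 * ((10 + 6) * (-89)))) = -5956935/ 310145776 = -0.02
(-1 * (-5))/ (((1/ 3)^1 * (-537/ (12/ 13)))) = -60/ 2327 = -0.03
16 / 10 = 8 / 5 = 1.60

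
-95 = -95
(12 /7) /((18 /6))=4 /7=0.57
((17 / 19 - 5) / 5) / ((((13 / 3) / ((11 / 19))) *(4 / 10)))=-99 / 361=-0.27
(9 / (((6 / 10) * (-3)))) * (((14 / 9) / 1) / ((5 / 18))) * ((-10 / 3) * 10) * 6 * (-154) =-862400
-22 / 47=-0.47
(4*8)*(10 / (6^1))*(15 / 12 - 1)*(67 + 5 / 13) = 11680 / 13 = 898.46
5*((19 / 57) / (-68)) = -5 / 204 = -0.02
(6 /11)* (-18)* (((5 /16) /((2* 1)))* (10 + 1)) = -135 /8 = -16.88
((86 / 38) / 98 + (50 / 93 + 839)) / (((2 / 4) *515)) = 145383373 / 44590245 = 3.26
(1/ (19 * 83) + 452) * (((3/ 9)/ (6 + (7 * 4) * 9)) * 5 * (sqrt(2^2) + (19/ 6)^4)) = 11016401275/ 36788256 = 299.45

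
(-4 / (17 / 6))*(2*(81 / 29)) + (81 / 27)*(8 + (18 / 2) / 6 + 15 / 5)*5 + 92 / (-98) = 8632495 / 48314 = 178.67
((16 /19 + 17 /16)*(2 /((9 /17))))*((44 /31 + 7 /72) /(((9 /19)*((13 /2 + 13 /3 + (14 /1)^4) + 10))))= 11106185 /18530858592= 0.00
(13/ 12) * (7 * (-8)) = -182/ 3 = -60.67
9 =9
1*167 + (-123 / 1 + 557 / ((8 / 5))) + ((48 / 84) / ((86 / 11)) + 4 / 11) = 10398175 / 26488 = 392.56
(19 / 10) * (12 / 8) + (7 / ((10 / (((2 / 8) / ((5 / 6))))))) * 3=87 / 25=3.48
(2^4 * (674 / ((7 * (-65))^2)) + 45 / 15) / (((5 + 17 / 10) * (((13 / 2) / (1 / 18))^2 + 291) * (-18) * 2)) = -631859 / 698083331400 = -0.00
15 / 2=7.50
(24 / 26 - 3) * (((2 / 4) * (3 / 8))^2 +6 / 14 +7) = -361125 / 23296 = -15.50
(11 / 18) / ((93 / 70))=385 / 837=0.46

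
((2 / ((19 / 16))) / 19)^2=1024 / 130321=0.01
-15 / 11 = -1.36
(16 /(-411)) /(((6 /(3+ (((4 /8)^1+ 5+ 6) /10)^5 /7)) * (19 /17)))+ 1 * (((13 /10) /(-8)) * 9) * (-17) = 85769409851 /3452400000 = 24.84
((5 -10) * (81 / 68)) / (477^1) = -45 / 3604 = -0.01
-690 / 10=-69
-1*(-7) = 7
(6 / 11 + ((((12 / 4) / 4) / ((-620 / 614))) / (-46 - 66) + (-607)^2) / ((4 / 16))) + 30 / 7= 562874023571 / 381920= 1473800.86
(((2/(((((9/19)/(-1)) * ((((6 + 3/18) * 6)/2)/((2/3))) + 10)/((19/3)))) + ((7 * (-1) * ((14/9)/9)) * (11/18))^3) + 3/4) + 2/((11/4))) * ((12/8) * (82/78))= -493567452497725/105926960420424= -4.66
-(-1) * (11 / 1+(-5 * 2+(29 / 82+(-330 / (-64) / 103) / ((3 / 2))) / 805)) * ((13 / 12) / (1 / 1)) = 30758221 / 28378560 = 1.08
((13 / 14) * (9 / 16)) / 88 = 0.01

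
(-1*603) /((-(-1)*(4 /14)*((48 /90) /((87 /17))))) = -5508405 /272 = -20251.49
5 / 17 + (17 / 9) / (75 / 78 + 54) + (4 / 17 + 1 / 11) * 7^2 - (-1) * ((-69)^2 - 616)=10007985553 / 2405007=4161.31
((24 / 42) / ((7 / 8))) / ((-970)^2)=8 / 11526025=0.00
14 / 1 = 14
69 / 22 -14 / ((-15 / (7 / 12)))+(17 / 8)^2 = 259663 / 31680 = 8.20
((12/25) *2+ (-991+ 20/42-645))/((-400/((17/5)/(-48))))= -7294241/25200000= -0.29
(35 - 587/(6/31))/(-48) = 17987/288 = 62.45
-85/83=-1.02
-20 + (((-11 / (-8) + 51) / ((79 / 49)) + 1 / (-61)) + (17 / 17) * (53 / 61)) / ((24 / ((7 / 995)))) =-3680687683 / 184124352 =-19.99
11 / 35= 0.31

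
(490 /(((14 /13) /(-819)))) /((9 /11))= -455455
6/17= 0.35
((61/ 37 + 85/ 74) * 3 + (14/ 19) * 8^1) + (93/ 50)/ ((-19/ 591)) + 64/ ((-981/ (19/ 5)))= -755453408/ 17241075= -43.82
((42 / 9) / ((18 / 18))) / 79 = 14 / 237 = 0.06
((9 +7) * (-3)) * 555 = -26640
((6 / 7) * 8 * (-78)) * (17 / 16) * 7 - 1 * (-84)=-3894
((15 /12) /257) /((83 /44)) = 55 /21331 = 0.00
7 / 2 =3.50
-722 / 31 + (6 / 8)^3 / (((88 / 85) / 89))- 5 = 1392641 / 174592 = 7.98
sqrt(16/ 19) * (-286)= -1144 * sqrt(19)/ 19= -262.45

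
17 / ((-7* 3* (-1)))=0.81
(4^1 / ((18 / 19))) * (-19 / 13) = -722 / 117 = -6.17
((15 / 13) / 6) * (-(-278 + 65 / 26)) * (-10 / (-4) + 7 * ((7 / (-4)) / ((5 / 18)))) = -2204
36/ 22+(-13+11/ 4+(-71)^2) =221425/ 44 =5032.39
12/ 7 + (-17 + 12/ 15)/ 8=-87/ 280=-0.31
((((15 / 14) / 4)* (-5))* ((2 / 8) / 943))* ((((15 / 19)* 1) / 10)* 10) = -1125 / 4013408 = -0.00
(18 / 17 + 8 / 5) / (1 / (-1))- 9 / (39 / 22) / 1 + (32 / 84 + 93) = 1987397 / 23205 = 85.65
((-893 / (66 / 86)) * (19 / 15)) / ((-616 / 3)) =7.18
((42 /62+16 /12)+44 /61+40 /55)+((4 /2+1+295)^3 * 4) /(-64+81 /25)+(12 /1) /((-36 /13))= -1775707914020 /1019249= -1742172.83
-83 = -83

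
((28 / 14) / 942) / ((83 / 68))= 68 / 39093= 0.00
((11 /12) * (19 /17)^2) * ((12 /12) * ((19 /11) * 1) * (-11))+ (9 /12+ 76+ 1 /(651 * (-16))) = 55181557 /1003408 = 54.99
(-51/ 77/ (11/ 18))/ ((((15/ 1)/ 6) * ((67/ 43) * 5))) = -0.06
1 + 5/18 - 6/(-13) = 407/234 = 1.74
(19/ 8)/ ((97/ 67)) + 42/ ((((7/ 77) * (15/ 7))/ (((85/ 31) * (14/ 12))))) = 49891805/ 72168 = 691.33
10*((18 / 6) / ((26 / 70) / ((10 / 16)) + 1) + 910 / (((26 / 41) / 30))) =40038250 / 93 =430518.82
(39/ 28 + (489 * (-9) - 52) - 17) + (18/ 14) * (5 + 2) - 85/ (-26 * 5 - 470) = -3745951/ 840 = -4459.47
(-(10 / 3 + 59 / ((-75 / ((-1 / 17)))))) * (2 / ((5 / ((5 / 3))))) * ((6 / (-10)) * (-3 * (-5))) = 8618 / 425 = 20.28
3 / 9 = 1 / 3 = 0.33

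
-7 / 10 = -0.70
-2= -2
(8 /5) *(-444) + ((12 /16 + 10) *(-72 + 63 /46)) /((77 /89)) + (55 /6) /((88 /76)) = -335800603 /212520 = -1580.09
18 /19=0.95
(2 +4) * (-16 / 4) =-24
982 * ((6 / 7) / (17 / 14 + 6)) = 11784 / 101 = 116.67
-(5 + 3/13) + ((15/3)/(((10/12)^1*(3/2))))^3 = 764/13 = 58.77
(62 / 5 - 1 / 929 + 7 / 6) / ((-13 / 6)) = -378073 / 60385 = -6.26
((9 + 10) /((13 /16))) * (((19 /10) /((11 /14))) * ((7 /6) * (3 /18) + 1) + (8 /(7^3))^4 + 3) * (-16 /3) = -196232699913231424 /267206049415305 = -734.39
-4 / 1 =-4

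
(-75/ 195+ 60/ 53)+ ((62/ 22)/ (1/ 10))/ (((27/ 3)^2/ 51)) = 3783985/ 204633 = 18.49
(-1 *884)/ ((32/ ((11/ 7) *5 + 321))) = -254371/ 28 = -9084.68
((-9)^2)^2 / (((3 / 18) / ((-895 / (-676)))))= 17616285 / 338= 52119.19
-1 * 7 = -7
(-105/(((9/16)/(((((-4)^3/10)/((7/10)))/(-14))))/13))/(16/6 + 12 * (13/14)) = -3328/29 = -114.76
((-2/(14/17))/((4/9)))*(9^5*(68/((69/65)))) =-3327706395/161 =-20668983.82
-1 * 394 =-394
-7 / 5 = -1.40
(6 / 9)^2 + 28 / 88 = 0.76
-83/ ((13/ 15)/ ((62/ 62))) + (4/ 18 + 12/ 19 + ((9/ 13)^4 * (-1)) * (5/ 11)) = -5104774154/ 53723241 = -95.02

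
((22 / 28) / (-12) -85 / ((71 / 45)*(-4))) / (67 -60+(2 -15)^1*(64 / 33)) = -1758559 / 2389576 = -0.74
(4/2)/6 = 1/3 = 0.33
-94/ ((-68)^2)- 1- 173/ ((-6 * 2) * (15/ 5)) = 78763/ 20808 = 3.79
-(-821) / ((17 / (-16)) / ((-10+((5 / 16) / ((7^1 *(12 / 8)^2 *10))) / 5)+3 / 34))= 697198126 / 91035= 7658.57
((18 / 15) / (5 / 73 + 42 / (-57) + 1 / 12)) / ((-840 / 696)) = 2896056 / 1703975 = 1.70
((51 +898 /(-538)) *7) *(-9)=-836010 /269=-3107.84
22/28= 11/14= 0.79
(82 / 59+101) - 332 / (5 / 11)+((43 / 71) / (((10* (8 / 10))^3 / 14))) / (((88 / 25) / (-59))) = -296456917969 / 471848960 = -628.29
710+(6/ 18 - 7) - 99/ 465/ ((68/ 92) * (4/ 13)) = 22209799/ 31620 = 702.40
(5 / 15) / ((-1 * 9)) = -1 / 27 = -0.04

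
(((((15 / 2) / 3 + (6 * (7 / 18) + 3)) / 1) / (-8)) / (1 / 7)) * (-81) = 8883 / 16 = 555.19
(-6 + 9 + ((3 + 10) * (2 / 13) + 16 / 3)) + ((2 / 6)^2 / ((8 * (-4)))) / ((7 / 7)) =2975 / 288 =10.33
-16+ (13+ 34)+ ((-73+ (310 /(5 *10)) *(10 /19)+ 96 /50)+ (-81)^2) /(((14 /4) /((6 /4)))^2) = 28479883 /23275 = 1223.63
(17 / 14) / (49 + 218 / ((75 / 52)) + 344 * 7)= 0.00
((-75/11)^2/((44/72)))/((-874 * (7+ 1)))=-50625/4653176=-0.01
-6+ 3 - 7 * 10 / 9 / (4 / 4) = -10.78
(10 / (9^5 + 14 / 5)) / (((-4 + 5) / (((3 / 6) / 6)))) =0.00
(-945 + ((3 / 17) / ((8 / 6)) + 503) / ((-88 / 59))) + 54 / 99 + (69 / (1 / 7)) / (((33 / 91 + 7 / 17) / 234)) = 518541902111 / 3584416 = 144665.66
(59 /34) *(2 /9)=0.39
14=14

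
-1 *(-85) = 85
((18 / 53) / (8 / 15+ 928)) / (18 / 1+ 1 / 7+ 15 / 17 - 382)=-5355 / 5314186616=-0.00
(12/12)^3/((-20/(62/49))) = -31/490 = -0.06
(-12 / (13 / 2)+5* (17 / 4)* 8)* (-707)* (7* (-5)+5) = 46365060 / 13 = 3566543.08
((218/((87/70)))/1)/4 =3815/87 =43.85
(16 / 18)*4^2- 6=74 / 9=8.22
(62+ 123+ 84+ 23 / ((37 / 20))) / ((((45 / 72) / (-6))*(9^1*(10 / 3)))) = -83304 / 925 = -90.06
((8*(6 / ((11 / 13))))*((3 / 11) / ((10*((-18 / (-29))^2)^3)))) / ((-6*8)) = -7732703173 / 13718263680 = -0.56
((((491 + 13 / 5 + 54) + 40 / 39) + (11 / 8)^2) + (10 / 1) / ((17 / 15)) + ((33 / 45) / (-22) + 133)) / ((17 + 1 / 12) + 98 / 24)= 146879739 / 4490720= 32.71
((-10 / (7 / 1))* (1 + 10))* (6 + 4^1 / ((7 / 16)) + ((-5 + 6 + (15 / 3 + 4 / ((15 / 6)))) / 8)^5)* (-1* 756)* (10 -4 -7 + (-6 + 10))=567268.98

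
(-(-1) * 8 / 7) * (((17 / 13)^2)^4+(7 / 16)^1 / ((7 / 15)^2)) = 964824245617 / 79941610658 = 12.07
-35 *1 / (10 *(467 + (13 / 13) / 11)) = -0.01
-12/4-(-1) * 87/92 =-2.05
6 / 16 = 0.38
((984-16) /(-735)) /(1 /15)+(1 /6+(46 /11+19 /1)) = 11621 /3234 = 3.59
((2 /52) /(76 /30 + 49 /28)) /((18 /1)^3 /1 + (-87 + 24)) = 10 /6424743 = 0.00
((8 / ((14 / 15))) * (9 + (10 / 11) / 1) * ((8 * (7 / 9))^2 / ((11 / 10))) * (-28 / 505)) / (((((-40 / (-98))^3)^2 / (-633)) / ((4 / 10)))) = 15598452452454151 / 1718578125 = 9076370.88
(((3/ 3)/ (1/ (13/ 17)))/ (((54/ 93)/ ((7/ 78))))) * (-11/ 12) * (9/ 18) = -2387/ 44064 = -0.05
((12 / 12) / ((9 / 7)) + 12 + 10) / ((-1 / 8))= -1640 / 9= -182.22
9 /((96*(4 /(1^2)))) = 3 /128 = 0.02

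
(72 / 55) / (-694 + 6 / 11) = -18 / 9535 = -0.00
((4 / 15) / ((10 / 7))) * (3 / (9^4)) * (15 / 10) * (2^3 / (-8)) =-7 / 54675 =-0.00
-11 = -11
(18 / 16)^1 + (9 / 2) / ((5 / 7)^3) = 13473 / 1000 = 13.47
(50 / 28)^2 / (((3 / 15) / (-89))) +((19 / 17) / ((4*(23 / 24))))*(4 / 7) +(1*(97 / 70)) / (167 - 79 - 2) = -1418.82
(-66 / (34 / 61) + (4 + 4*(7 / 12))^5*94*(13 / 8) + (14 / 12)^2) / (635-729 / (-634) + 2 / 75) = 101904825690700 / 41654515761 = 2446.43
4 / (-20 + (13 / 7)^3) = -1372 / 4663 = -0.29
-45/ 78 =-15/ 26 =-0.58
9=9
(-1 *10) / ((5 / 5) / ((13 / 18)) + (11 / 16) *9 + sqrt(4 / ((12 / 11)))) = -1.05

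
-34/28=-17/14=-1.21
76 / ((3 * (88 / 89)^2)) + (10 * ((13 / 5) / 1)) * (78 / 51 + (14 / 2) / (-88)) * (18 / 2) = 36056519 / 98736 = 365.18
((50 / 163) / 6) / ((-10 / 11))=-55 / 978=-0.06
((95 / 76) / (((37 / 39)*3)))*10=325 / 74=4.39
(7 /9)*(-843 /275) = -1967 /825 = -2.38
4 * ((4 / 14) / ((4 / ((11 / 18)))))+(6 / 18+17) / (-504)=53 / 378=0.14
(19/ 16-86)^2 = 1841449/ 256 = 7193.16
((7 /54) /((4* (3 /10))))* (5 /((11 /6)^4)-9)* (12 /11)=-487235 /483153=-1.01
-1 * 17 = -17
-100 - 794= -894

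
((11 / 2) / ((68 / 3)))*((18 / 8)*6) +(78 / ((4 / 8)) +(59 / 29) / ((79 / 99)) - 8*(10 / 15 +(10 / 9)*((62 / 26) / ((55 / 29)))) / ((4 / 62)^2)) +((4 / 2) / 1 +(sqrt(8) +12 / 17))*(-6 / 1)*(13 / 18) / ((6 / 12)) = -3070110551753 / 801996624 - 52*sqrt(2) / 3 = -3852.60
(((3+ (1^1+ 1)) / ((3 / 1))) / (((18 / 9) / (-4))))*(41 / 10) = -41 / 3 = -13.67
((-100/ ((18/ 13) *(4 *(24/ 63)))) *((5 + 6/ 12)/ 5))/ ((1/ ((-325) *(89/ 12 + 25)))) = 632757125/ 1152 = 549268.34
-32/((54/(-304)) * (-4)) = -1216/27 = -45.04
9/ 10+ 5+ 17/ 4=203/ 20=10.15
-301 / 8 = -37.62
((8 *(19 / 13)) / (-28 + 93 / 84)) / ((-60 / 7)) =0.05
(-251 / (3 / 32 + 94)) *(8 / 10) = -32128 / 15055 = -2.13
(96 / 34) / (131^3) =48 / 38217547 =0.00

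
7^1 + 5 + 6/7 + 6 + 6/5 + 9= 1017/35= 29.06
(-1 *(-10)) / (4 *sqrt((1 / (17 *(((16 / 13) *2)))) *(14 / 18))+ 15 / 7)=321300 / 64391 - 1470 *sqrt(3094) / 64391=3.72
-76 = -76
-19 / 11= -1.73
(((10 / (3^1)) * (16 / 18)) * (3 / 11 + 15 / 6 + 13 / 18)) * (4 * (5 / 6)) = 276800 / 8019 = 34.52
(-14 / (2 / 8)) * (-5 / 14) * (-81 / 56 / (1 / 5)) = -2025 / 14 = -144.64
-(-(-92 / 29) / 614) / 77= -46 / 685531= -0.00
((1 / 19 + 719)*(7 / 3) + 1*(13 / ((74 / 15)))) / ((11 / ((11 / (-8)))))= -2362677 / 11248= -210.05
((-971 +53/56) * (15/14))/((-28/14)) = 814845/1568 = 519.67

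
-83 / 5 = -16.60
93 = 93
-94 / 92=-47 / 46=-1.02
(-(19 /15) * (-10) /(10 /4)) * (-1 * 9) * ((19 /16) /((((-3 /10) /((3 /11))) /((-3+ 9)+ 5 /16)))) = 109383 /352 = 310.75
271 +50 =321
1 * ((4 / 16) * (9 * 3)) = 27 / 4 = 6.75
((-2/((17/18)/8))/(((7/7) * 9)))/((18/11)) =-1.15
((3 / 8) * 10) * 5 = 75 / 4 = 18.75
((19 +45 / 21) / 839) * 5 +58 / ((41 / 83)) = 28302962 / 240793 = 117.54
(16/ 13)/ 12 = 4/ 39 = 0.10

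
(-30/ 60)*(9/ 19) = -9/ 38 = -0.24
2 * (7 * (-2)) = -28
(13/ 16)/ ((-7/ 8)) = -13/ 14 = -0.93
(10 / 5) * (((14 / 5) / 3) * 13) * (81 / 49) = 1404 / 35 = 40.11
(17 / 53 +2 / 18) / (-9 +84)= 206 / 35775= 0.01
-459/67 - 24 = -2067/67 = -30.85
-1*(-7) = 7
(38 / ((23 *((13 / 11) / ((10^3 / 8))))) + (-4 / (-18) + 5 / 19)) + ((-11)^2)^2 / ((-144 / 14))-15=-172229197 / 136344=-1263.20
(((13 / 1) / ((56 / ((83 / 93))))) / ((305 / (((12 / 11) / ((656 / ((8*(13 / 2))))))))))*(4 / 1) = 14027 / 59698870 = 0.00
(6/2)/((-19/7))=-21/19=-1.11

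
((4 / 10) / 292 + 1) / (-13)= -731 / 9490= -0.08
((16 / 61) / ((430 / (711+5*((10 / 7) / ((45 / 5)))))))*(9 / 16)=44843 / 183610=0.24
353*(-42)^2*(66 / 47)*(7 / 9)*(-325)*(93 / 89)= -966137772600 / 4183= -230967672.15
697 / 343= 2.03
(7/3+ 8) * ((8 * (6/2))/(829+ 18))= 0.29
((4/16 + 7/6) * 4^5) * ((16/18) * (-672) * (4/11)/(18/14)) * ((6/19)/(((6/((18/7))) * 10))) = -31195136/9405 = -3316.87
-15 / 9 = -5 / 3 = -1.67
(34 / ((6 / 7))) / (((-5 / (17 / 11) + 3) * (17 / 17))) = -2023 / 12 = -168.58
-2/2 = -1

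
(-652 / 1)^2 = 425104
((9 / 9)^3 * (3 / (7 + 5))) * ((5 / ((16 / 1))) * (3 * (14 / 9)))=35 / 96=0.36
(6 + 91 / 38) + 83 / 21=12.35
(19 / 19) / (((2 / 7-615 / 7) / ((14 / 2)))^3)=-117649 / 230346397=-0.00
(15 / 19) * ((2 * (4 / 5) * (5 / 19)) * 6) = 720 / 361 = 1.99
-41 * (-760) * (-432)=-13461120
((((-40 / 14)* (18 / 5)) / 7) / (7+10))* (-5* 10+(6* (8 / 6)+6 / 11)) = 32832 / 9163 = 3.58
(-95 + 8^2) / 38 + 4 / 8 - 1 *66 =-1260 / 19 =-66.32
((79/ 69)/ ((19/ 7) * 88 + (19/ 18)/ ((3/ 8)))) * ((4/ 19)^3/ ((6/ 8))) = 0.00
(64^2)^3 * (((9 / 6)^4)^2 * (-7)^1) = -12328435187712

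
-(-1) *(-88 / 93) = -88 / 93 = -0.95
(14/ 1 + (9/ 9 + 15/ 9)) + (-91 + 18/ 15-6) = -1187/ 15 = -79.13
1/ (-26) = -1/ 26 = -0.04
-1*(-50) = 50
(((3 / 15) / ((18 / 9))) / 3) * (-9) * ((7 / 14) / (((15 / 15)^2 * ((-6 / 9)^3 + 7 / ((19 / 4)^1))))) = -1539 / 12080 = -0.13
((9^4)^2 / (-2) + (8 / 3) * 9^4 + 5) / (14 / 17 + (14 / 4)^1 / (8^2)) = -46796750272 / 1911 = -24488095.38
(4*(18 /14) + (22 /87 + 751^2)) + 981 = 344077324 /609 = 564987.40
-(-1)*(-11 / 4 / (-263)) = 11 / 1052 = 0.01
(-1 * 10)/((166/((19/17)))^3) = -34295/11236758124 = -0.00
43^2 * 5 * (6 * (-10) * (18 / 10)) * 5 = -4992300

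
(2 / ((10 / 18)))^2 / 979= 324 / 24475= 0.01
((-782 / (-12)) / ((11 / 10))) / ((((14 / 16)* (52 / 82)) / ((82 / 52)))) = 6572710 / 39039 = 168.36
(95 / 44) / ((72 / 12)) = 95 / 264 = 0.36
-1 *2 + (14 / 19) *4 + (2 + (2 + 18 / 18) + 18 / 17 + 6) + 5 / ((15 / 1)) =12926 / 969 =13.34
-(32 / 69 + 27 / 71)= -4135 / 4899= -0.84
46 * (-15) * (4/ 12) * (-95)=21850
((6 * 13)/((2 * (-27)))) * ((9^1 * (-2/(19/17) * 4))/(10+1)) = 1768/209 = 8.46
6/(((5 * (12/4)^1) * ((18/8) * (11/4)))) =32/495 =0.06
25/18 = 1.39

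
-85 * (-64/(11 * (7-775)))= -85/132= -0.64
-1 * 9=-9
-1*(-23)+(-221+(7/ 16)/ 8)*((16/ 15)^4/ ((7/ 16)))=-74509109/ 118125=-630.76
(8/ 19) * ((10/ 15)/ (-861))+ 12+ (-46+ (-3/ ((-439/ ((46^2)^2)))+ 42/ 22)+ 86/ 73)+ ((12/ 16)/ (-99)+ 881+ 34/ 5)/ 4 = 42612713297469599/ 1384038144720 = 30788.68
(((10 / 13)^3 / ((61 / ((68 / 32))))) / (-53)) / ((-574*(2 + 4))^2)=-2125 / 84248474755536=-0.00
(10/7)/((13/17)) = 170/91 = 1.87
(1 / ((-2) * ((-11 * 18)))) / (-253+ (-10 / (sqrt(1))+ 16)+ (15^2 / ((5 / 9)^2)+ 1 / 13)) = 13 / 2481732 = 0.00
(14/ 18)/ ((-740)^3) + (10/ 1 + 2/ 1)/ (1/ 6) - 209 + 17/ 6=-489307980007/ 3647016000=-134.17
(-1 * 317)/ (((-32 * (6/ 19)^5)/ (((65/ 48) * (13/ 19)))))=34908434665/ 11943936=2922.69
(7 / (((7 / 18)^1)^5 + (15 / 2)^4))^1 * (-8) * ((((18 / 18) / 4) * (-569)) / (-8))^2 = -133824343023 / 23914912228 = -5.60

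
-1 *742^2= -550564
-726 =-726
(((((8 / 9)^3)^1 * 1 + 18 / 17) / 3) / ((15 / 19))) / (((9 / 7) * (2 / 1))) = 1451429 / 5019165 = 0.29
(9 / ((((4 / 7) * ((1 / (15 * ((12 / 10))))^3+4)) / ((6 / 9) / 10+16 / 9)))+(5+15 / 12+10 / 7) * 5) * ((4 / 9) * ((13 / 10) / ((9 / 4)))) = 3876915094 / 330688575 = 11.72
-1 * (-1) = 1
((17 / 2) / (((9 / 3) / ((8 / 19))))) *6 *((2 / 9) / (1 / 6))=544 / 57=9.54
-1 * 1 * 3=-3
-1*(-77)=77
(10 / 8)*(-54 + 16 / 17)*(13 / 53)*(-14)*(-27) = -5540535 / 901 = -6149.32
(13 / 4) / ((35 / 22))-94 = -6437 / 70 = -91.96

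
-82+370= 288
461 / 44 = 10.48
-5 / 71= -0.07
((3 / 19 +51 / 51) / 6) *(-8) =-88 / 57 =-1.54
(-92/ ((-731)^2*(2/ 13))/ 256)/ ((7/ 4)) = -299/ 119696864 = -0.00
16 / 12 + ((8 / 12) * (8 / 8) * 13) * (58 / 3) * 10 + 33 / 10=151217 / 90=1680.19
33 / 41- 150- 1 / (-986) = -6031321 / 40426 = -149.19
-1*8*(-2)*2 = 32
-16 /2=-8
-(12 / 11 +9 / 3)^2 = -2025 / 121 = -16.74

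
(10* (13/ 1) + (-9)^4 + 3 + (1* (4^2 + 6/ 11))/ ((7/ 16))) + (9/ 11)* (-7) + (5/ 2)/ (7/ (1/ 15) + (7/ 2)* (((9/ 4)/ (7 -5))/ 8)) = 999049981/ 148533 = 6726.11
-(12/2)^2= -36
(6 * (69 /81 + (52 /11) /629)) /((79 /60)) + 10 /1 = 22819670 /1639803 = 13.92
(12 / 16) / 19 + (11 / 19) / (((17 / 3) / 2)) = 315 / 1292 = 0.24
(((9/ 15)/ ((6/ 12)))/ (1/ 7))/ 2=21/ 5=4.20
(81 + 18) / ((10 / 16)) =792 / 5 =158.40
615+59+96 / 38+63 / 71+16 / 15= 13729049 / 20235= 678.48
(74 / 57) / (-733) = -74 / 41781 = -0.00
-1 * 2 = -2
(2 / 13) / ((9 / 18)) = 4 / 13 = 0.31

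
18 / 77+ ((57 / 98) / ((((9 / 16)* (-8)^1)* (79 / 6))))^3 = 149156512922 / 638060998421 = 0.23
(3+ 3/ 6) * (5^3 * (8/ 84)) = 125/ 3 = 41.67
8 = 8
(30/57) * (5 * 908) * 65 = 155315.79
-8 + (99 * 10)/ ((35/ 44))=8656/ 7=1236.57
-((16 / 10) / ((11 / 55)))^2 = -64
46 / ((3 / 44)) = 2024 / 3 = 674.67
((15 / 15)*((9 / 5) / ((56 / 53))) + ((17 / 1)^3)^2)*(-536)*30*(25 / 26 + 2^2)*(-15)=2628624897246195 / 91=28885987881826.32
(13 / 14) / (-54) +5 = 3767 / 756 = 4.98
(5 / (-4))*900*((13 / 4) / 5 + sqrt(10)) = -1125*sqrt(10) - 2925 / 4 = -4288.81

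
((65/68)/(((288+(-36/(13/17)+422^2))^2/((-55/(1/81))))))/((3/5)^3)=-226565625/365443050963968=-0.00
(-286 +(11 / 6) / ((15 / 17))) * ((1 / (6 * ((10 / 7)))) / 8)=-178871 / 43200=-4.14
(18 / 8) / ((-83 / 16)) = -0.43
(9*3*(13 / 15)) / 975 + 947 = 118378 / 125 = 947.02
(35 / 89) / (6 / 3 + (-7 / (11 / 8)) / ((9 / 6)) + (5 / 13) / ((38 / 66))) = -285285 / 526613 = -0.54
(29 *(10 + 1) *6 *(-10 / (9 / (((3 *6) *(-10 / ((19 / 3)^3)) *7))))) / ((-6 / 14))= -168814800 / 6859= -24612.16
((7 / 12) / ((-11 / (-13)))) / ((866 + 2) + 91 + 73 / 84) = 637 / 886919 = 0.00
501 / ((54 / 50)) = 4175 / 9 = 463.89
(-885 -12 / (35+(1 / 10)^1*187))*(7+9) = -2535280 / 179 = -14163.58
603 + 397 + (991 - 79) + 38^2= 3356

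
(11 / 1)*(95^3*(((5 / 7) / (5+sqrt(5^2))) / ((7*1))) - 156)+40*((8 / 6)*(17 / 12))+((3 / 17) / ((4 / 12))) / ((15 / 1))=7091829151 / 74970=94595.56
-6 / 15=-2 / 5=-0.40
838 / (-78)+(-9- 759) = -30371 / 39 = -778.74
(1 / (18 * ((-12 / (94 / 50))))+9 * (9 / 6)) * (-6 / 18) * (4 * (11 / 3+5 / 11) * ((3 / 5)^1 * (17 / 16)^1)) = -1914047 / 40500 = -47.26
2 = 2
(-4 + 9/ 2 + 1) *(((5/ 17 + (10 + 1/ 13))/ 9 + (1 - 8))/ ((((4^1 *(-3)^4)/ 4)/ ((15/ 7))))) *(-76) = 736630/ 41769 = 17.64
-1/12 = -0.08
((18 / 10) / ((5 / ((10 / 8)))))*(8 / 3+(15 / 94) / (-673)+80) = 47066793 / 1265240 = 37.20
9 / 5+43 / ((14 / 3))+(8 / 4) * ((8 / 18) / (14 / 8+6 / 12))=64691 / 5670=11.41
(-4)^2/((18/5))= 40/9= 4.44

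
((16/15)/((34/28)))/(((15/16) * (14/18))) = 512/425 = 1.20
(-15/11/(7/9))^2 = 18225/5929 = 3.07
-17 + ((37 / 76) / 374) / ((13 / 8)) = -785176 / 46189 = -17.00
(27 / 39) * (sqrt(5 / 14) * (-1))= -0.41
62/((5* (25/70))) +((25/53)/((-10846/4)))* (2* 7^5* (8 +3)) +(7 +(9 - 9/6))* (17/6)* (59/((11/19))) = 358454202229/86225700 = 4157.16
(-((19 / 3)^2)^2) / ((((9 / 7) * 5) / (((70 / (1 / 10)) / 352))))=-31928645 / 64152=-497.70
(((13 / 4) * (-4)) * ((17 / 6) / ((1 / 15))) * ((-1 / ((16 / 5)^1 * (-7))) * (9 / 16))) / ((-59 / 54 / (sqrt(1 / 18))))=447525 * sqrt(2) / 211456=2.99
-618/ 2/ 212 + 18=3507/ 212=16.54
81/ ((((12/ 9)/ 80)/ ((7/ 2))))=17010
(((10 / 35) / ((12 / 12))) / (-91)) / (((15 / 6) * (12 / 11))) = -11 / 9555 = -0.00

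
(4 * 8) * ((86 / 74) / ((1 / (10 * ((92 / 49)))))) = 1265920 / 1813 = 698.25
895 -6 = 889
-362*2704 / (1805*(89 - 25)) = -30589 / 3610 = -8.47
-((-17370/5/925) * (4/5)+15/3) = -9229/4625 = -2.00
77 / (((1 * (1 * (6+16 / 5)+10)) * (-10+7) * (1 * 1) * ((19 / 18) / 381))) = -146685 / 304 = -482.52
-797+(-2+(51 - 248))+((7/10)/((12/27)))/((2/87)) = -74199/80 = -927.49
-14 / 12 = -7 / 6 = -1.17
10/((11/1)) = 10/11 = 0.91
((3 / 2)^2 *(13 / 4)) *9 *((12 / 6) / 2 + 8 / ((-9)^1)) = 117 / 16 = 7.31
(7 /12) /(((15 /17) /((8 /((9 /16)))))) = 3808 /405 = 9.40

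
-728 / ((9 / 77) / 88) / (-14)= 352352 / 9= 39150.22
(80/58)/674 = 20/9773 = 0.00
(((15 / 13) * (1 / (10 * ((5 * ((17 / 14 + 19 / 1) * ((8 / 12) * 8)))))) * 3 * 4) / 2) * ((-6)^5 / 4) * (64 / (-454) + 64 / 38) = -23514624 / 6102895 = -3.85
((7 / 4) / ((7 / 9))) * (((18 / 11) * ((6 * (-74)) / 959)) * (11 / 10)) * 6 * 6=-323676 / 4795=-67.50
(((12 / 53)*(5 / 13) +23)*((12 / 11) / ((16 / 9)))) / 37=429489 / 1121692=0.38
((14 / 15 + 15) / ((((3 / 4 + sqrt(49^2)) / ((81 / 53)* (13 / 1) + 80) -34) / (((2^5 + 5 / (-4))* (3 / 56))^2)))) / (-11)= 57415780449 / 489360945920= 0.12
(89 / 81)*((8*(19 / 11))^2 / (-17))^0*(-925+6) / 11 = -81791 / 891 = -91.80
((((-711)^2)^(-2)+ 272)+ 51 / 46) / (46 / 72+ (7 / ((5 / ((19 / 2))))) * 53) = 0.39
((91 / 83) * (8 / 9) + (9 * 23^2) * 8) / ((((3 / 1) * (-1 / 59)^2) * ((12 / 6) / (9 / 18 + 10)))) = 173325297572 / 747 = 232028510.81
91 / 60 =1.52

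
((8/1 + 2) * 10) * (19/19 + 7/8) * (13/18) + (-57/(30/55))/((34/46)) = -1217/204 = -5.97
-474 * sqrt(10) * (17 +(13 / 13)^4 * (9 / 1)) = -12324 * sqrt(10) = -38971.91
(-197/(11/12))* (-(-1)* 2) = -4728/11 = -429.82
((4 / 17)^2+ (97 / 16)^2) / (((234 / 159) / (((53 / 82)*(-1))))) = -7649741273 / 473201664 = -16.17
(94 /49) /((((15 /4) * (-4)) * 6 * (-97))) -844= -180518893 /213885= -844.00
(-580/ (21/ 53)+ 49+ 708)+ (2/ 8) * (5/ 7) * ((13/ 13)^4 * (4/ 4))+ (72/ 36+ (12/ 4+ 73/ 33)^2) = -20657255/ 30492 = -677.46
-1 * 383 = -383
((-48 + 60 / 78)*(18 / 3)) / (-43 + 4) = 1228 / 169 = 7.27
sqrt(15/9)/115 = sqrt(15)/345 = 0.01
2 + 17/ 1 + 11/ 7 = 144/ 7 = 20.57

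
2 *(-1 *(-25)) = 50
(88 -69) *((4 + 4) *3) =456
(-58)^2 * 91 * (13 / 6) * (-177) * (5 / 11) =-586992770 / 11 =-53362979.09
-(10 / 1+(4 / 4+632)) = -643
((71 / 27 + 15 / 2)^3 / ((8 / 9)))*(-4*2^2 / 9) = -163667323 / 78732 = -2078.79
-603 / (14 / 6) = -1809 / 7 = -258.43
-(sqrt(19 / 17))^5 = -361 * sqrt(323) / 4913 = -1.32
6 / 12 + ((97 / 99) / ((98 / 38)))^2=30325499 / 47064402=0.64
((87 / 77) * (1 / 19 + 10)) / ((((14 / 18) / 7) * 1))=149553 / 1463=102.22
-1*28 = -28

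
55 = 55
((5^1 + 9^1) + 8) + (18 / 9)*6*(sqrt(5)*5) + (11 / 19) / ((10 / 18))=2189 / 95 + 60*sqrt(5)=157.21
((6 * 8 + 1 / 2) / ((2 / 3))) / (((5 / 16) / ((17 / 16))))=4947 / 20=247.35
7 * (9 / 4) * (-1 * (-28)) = 441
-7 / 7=-1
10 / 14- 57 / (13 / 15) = -5920 / 91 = -65.05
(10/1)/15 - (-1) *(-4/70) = 64/105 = 0.61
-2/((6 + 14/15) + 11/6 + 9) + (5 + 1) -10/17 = 48016/9061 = 5.30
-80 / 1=-80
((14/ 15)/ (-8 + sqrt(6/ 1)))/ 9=-56/ 3915 - 7 * sqrt(6)/ 3915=-0.02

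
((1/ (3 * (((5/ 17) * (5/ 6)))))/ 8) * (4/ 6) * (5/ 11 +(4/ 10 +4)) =1513/ 2750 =0.55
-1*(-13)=13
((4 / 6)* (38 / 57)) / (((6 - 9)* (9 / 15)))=-20 / 81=-0.25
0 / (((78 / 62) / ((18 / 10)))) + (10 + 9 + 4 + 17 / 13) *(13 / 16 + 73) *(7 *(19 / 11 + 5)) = 24164441 / 286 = 84491.05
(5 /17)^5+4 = 5682553 /1419857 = 4.00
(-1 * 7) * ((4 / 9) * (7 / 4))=-49 / 9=-5.44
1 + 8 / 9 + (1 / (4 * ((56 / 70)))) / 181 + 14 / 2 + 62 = 1847693 / 26064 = 70.89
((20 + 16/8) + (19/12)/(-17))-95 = -14911/204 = -73.09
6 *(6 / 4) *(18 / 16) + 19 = 233 / 8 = 29.12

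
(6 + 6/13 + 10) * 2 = 428/13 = 32.92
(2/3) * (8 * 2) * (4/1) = 128/3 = 42.67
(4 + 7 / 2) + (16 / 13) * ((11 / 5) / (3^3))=26677 / 3510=7.60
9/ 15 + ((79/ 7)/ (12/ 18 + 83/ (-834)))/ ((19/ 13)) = 4471317/ 314545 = 14.22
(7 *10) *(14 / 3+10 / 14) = 1130 / 3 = 376.67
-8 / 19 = -0.42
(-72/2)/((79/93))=-3348/79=-42.38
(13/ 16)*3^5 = 3159/ 16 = 197.44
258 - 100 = 158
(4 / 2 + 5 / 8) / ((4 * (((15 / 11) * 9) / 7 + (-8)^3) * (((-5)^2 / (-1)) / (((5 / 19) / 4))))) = 0.00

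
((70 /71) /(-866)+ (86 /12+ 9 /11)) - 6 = 1.98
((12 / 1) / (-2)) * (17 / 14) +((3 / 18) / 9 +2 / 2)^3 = -6866039 / 1102248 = -6.23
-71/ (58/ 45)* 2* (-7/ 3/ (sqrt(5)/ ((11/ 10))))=16401* sqrt(5)/ 290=126.46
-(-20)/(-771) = -20/771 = -0.03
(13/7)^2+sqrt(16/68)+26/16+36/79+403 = 2*sqrt(17)/17+12651347/30968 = 409.01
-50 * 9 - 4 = -454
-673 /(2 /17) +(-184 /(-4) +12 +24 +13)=-11251 /2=-5625.50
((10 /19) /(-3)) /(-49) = 10 /2793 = 0.00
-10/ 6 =-5/ 3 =-1.67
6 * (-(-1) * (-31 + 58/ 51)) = -3046/ 17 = -179.18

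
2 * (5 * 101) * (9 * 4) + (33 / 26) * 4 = 472746 / 13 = 36365.08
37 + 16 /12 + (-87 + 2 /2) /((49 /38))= -4169 /147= -28.36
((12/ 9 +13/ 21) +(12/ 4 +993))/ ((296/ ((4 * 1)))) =20957/ 1554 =13.49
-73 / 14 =-5.21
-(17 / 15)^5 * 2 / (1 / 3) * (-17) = 48275138 / 253125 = 190.72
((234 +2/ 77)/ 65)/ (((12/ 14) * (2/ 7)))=6307/ 429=14.70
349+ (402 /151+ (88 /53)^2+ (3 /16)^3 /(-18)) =1231502521699 /3474710528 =354.42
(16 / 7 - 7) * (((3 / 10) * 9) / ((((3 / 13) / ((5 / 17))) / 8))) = -15444 / 119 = -129.78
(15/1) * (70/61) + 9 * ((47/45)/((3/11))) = 47287/915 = 51.68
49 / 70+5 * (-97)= -4843 / 10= -484.30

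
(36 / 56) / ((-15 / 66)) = -99 / 35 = -2.83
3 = 3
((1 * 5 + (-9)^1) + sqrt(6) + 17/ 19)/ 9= -59/ 171 + sqrt(6)/ 9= -0.07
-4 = -4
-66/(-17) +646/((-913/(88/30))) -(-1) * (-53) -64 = -2438063/21165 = -115.19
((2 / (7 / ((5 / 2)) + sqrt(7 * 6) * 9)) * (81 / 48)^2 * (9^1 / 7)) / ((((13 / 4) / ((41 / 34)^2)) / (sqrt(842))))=-55145205 * sqrt(842) / 20402974592 + 2481534225 * sqrt(8841) / 142820822144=1.56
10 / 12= 5 / 6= 0.83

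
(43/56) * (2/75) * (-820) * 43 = -75809/105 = -721.99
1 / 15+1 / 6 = 7 / 30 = 0.23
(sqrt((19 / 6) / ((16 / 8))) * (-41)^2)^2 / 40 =53689459 / 480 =111853.04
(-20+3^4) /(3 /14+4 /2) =854 /31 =27.55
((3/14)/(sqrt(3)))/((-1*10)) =-sqrt(3)/140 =-0.01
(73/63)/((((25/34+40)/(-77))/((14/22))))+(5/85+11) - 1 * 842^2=-708954.33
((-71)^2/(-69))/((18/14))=-56.82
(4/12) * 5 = 5/3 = 1.67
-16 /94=-8 /47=-0.17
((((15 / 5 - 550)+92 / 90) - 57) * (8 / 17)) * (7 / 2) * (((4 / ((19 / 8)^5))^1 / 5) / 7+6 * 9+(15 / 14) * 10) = -64271.84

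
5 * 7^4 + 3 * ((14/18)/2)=72037/6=12006.17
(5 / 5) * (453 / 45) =10.07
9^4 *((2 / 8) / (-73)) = -6561 / 292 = -22.47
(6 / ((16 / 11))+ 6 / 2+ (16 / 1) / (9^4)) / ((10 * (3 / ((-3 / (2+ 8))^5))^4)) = 490900581 / 1600000000000000000000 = 0.00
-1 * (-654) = 654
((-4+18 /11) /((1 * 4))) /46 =-13 /1012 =-0.01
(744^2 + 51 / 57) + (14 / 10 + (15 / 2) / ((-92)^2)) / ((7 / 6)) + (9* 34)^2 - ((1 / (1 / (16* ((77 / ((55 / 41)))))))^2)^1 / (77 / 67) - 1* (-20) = -26847339341723 / 309570800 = -86724.39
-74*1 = -74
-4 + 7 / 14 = -7 / 2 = -3.50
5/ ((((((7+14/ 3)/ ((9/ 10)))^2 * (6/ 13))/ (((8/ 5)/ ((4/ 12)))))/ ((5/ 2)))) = 9477/ 12250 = 0.77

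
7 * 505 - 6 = 3529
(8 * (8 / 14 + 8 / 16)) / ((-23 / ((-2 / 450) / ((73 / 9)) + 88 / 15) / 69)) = -385404 / 2555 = -150.84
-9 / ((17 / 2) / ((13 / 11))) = -234 / 187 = -1.25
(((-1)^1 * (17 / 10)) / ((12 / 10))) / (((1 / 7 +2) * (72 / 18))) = -119 / 720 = -0.17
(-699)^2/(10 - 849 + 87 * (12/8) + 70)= -977202/1277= -765.23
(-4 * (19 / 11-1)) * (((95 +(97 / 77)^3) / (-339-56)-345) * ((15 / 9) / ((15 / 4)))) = 7969064689024 / 17852722965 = 446.38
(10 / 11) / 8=5 / 44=0.11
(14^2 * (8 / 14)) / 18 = 56 / 9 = 6.22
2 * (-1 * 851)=-1702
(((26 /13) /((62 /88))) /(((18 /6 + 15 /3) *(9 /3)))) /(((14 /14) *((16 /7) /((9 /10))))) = 231 /4960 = 0.05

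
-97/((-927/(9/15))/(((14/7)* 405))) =5238/103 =50.85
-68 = -68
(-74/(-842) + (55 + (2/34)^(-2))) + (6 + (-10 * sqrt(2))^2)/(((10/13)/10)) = 1272299/421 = 3022.09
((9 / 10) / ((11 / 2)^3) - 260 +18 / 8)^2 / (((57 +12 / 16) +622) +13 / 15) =141226590803763 / 1446904731140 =97.61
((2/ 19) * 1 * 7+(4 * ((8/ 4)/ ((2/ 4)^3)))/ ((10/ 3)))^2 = 3587236/ 9025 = 397.48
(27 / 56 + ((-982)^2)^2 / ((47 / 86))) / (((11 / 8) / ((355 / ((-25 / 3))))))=-190784034477693381 / 3619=-52717334754819.95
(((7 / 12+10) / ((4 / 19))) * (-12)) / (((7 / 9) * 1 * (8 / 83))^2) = -1346475717 / 12544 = -107340.22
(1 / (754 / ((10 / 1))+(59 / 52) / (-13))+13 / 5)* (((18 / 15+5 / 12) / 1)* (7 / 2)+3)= 3455860499 / 152734200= 22.63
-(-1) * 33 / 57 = 11 / 19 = 0.58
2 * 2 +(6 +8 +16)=34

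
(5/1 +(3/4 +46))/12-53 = -779/16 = -48.69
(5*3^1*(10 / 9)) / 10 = 5 / 3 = 1.67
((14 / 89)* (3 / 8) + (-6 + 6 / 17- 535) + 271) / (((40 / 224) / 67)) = -765195543 / 7565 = -101149.44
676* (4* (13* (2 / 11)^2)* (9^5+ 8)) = 8303886656 / 121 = 68627162.45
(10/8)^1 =5/4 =1.25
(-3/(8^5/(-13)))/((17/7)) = 273/557056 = 0.00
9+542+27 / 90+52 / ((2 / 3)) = 6293 / 10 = 629.30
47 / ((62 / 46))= 1081 / 31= 34.87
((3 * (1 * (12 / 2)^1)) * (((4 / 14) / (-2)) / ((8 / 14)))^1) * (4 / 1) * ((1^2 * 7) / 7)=-18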